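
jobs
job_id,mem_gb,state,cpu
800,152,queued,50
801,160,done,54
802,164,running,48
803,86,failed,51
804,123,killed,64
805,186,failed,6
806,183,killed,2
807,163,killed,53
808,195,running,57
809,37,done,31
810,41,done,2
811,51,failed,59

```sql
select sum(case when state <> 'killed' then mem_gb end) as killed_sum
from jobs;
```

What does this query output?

1072

job_id=800: ✓ → 152
job_id=801: ✓ → 160
job_id=802: ✓ → 164
job_id=803: ✓ → 86
job_id=804: ✗
job_id=805: ✓ → 186
job_id=806: ✗
job_id=807: ✗
job_id=808: ✓ → 195
job_id=809: ✓ → 37
job_id=810: ✓ → 41
job_id=811: ✓ → 51
killed_sum = 152 + 160 + 164 + 86 + 186 + 195 + 37 + 41 + 51 = 1072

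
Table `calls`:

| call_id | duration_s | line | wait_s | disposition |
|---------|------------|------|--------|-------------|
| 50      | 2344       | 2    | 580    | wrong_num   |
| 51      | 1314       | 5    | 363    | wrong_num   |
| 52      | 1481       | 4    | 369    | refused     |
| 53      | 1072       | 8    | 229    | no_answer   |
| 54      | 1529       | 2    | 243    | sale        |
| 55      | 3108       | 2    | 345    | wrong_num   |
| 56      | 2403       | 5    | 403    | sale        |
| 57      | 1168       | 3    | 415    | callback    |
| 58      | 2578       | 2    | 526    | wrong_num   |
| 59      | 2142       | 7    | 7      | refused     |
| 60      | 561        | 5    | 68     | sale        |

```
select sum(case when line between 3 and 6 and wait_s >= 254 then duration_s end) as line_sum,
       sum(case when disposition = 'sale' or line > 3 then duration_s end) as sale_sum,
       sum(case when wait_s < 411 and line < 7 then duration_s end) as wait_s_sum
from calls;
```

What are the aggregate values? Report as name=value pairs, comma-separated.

line_sum=6366, sale_sum=10502, wait_s_sum=10396

[line_sum: line between 3 and 6 and wait_s >= 254]
call_id=50: ✗
call_id=51: ✓ → 1314
call_id=52: ✓ → 1481
call_id=53: ✗
call_id=54: ✗
call_id=55: ✗
call_id=56: ✓ → 2403
call_id=57: ✓ → 1168
call_id=58: ✗
call_id=59: ✗
call_id=60: ✗
line_sum = 1314 + 1481 + 2403 + 1168 = 6366
—
[sale_sum: disposition = 'sale' or line > 3]
call_id=50: ✗
call_id=51: ✓ → 1314
call_id=52: ✓ → 1481
call_id=53: ✓ → 1072
call_id=54: ✓ → 1529
call_id=55: ✗
call_id=56: ✓ → 2403
call_id=57: ✗
call_id=58: ✗
call_id=59: ✓ → 2142
call_id=60: ✓ → 561
sale_sum = 1314 + 1481 + 1072 + 1529 + 2403 + 2142 + 561 = 10502
—
[wait_s_sum: wait_s < 411 and line < 7]
call_id=50: ✗
call_id=51: ✓ → 1314
call_id=52: ✓ → 1481
call_id=53: ✗
call_id=54: ✓ → 1529
call_id=55: ✓ → 3108
call_id=56: ✓ → 2403
call_id=57: ✗
call_id=58: ✗
call_id=59: ✗
call_id=60: ✓ → 561
wait_s_sum = 1314 + 1481 + 1529 + 3108 + 2403 + 561 = 10396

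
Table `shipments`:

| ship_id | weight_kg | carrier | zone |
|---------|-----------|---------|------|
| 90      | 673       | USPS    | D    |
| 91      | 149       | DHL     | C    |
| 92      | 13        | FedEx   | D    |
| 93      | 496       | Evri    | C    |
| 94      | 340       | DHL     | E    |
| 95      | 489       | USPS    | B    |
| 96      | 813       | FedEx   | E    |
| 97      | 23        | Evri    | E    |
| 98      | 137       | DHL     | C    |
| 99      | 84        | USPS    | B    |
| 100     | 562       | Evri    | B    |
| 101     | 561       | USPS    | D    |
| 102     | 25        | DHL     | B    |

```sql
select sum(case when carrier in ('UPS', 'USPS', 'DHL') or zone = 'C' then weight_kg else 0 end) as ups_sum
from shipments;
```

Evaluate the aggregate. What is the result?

2954

ship_id=90: ✓ → 673
ship_id=91: ✓ → 149
ship_id=92: ✗
ship_id=93: ✓ → 496
ship_id=94: ✓ → 340
ship_id=95: ✓ → 489
ship_id=96: ✗
ship_id=97: ✗
ship_id=98: ✓ → 137
ship_id=99: ✓ → 84
ship_id=100: ✗
ship_id=101: ✓ → 561
ship_id=102: ✓ → 25
ups_sum = 673 + 149 + 496 + 340 + 489 + 137 + 84 + 561 + 25 = 2954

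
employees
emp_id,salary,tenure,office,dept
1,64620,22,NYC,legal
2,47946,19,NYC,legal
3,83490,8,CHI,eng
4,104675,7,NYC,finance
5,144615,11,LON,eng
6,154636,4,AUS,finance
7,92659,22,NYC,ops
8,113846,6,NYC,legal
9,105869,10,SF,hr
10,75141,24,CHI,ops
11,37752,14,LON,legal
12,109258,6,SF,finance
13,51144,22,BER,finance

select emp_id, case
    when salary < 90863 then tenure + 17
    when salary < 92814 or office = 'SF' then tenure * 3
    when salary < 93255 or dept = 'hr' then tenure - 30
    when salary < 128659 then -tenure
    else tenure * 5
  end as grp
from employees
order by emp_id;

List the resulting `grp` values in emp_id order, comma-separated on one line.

emp_id=1: salary < 90863 → 39
emp_id=2: salary < 90863 → 36
emp_id=3: salary < 90863 → 25
emp_id=4: salary < 128659 → -7
emp_id=5: ELSE → 55
emp_id=6: ELSE → 20
emp_id=7: salary < 92814 or office = 'SF' → 66
emp_id=8: salary < 128659 → -6
emp_id=9: salary < 92814 or office = 'SF' → 30
emp_id=10: salary < 90863 → 41
emp_id=11: salary < 90863 → 31
emp_id=12: salary < 92814 or office = 'SF' → 18
emp_id=13: salary < 90863 → 39

39, 36, 25, -7, 55, 20, 66, -6, 30, 41, 31, 18, 39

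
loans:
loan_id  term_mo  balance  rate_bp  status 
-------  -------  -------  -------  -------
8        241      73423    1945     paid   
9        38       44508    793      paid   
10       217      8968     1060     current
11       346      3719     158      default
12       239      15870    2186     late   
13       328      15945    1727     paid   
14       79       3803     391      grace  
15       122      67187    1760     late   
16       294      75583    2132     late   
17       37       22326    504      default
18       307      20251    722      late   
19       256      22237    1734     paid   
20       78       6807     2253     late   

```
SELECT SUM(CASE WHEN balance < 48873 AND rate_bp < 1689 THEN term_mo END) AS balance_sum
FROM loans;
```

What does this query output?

loan_id=8: ✗
loan_id=9: ✓ → 38
loan_id=10: ✓ → 217
loan_id=11: ✓ → 346
loan_id=12: ✗
loan_id=13: ✗
loan_id=14: ✓ → 79
loan_id=15: ✗
loan_id=16: ✗
loan_id=17: ✓ → 37
loan_id=18: ✓ → 307
loan_id=19: ✗
loan_id=20: ✗
balance_sum = 38 + 217 + 346 + 79 + 37 + 307 = 1024

1024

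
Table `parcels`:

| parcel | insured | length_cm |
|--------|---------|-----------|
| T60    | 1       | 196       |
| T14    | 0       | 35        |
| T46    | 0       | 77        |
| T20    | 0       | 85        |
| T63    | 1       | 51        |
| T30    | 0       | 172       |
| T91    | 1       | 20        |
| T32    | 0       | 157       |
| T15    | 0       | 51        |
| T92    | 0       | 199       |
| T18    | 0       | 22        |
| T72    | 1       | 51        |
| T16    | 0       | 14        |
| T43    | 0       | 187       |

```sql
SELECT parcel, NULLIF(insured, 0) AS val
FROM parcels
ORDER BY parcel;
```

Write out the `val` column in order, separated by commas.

NULL, NULL, NULL, NULL, NULL, NULL, NULL, NULL, NULL, 1, 1, 1, 1, NULL

parcel=T14: insured=0 vs 0: equal → NULL
parcel=T15: insured=0 vs 0: equal → NULL
parcel=T16: insured=0 vs 0: equal → NULL
parcel=T18: insured=0 vs 0: equal → NULL
parcel=T20: insured=0 vs 0: equal → NULL
parcel=T30: insured=0 vs 0: equal → NULL
parcel=T32: insured=0 vs 0: equal → NULL
parcel=T43: insured=0 vs 0: equal → NULL
parcel=T46: insured=0 vs 0: equal → NULL
parcel=T60: insured=1 vs 0: differ → 1
parcel=T63: insured=1 vs 0: differ → 1
parcel=T72: insured=1 vs 0: differ → 1
parcel=T91: insured=1 vs 0: differ → 1
parcel=T92: insured=0 vs 0: equal → NULL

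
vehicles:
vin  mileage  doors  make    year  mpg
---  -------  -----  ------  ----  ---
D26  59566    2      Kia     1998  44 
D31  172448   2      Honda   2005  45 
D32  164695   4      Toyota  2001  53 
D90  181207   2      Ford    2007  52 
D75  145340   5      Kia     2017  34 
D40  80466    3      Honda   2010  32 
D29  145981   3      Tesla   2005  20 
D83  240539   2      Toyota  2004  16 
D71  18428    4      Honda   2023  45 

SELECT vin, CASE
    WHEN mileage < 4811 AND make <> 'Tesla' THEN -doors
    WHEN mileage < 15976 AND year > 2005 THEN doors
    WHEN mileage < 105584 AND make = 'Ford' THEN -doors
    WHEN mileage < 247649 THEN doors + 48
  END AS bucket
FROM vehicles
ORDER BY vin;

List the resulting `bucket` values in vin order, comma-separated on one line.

vin=D26: mileage < 247649 → 50
vin=D29: mileage < 247649 → 51
vin=D31: mileage < 247649 → 50
vin=D32: mileage < 247649 → 52
vin=D40: mileage < 247649 → 51
vin=D71: mileage < 247649 → 52
vin=D75: mileage < 247649 → 53
vin=D83: mileage < 247649 → 50
vin=D90: mileage < 247649 → 50

50, 51, 50, 52, 51, 52, 53, 50, 50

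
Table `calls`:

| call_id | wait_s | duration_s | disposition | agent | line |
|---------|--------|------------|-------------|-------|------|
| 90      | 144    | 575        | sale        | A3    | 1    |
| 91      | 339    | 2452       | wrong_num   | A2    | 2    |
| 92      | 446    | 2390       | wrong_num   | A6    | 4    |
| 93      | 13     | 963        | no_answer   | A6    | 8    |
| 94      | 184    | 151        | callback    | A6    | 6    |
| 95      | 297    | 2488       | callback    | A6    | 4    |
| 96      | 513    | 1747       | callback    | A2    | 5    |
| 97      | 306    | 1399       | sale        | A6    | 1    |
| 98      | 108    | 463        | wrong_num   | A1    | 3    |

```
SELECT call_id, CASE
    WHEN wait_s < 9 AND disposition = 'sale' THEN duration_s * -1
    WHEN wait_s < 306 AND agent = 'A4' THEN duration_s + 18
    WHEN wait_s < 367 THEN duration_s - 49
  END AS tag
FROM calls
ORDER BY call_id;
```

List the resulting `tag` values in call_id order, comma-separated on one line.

526, 2403, NULL, 914, 102, 2439, NULL, 1350, 414

call_id=90: wait_s < 367 → 526
call_id=91: wait_s < 367 → 2403
call_id=92: (no match → NULL) → NULL
call_id=93: wait_s < 367 → 914
call_id=94: wait_s < 367 → 102
call_id=95: wait_s < 367 → 2439
call_id=96: (no match → NULL) → NULL
call_id=97: wait_s < 367 → 1350
call_id=98: wait_s < 367 → 414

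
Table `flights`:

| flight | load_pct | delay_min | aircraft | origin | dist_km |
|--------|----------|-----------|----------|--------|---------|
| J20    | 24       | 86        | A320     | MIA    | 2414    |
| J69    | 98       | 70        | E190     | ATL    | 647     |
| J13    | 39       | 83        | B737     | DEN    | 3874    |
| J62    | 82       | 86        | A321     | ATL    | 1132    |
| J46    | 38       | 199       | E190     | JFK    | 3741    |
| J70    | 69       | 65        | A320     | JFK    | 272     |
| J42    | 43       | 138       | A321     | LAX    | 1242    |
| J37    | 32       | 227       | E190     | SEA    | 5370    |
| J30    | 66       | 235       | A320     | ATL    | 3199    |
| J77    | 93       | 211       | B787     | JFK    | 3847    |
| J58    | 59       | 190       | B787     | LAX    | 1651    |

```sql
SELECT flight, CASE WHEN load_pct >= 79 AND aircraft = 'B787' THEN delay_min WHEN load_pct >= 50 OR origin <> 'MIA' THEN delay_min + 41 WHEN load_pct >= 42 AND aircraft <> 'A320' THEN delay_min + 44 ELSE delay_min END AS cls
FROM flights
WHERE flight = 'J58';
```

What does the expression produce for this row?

flight = J58: load_pct=59, delay_min=190, aircraft=B787, origin=LAX, dist_km=1651.
load_pct >= 79 AND aircraft = 'B787' → false
load_pct >= 50 OR origin <> 'MIA' → true → 231

231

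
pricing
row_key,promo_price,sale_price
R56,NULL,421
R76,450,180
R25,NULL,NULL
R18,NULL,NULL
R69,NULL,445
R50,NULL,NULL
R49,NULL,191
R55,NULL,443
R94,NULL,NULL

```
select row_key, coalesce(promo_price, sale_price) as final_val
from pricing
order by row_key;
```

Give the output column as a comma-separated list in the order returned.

row_key=R18: promo_price=NULL, sale_price=NULL (all NULL) → NULL
row_key=R25: promo_price=NULL, sale_price=NULL (all NULL) → NULL
row_key=R49: promo_price=NULL, sale_price=191 → 191
row_key=R50: promo_price=NULL, sale_price=NULL (all NULL) → NULL
row_key=R55: promo_price=NULL, sale_price=443 → 443
row_key=R56: promo_price=NULL, sale_price=421 → 421
row_key=R69: promo_price=NULL, sale_price=445 → 445
row_key=R76: promo_price=450 → 450
row_key=R94: promo_price=NULL, sale_price=NULL (all NULL) → NULL

NULL, NULL, 191, NULL, 443, 421, 445, 450, NULL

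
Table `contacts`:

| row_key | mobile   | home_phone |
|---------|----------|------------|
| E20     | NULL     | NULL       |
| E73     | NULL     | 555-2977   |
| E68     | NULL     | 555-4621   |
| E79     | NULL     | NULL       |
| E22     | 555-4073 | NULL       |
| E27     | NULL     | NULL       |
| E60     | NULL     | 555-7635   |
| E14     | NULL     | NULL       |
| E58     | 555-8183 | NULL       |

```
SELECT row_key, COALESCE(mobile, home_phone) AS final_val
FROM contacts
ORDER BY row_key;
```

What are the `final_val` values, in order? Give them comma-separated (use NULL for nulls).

NULL, NULL, 555-4073, NULL, 555-8183, 555-7635, 555-4621, 555-2977, NULL

row_key=E14: mobile=NULL, home_phone=NULL (all NULL) → NULL
row_key=E20: mobile=NULL, home_phone=NULL (all NULL) → NULL
row_key=E22: mobile=555-4073 → 555-4073
row_key=E27: mobile=NULL, home_phone=NULL (all NULL) → NULL
row_key=E58: mobile=555-8183 → 555-8183
row_key=E60: mobile=NULL, home_phone=555-7635 → 555-7635
row_key=E68: mobile=NULL, home_phone=555-4621 → 555-4621
row_key=E73: mobile=NULL, home_phone=555-2977 → 555-2977
row_key=E79: mobile=NULL, home_phone=NULL (all NULL) → NULL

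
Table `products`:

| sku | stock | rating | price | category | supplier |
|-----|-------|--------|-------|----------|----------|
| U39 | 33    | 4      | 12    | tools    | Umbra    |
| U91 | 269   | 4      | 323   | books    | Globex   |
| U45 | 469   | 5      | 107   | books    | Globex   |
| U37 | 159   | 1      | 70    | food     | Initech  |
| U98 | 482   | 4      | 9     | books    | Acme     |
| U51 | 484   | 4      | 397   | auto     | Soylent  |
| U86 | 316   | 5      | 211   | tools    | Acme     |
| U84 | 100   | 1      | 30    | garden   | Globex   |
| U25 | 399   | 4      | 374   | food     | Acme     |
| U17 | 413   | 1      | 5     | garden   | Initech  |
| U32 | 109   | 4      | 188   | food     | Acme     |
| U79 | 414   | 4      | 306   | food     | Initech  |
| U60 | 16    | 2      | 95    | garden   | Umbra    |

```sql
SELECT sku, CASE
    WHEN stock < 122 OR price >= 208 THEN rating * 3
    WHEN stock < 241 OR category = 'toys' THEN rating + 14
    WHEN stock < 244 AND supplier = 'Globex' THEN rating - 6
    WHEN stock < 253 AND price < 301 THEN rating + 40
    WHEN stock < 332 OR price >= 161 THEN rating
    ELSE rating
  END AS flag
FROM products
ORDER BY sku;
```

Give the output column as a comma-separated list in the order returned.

1, 12, 12, 15, 12, 5, 12, 6, 12, 3, 15, 12, 4

sku=U17: ELSE → 1
sku=U25: stock < 122 OR price >= 208 → 12
sku=U32: stock < 122 OR price >= 208 → 12
sku=U37: stock < 241 OR category = 'toys' → 15
sku=U39: stock < 122 OR price >= 208 → 12
sku=U45: ELSE → 5
sku=U51: stock < 122 OR price >= 208 → 12
sku=U60: stock < 122 OR price >= 208 → 6
sku=U79: stock < 122 OR price >= 208 → 12
sku=U84: stock < 122 OR price >= 208 → 3
sku=U86: stock < 122 OR price >= 208 → 15
sku=U91: stock < 122 OR price >= 208 → 12
sku=U98: ELSE → 4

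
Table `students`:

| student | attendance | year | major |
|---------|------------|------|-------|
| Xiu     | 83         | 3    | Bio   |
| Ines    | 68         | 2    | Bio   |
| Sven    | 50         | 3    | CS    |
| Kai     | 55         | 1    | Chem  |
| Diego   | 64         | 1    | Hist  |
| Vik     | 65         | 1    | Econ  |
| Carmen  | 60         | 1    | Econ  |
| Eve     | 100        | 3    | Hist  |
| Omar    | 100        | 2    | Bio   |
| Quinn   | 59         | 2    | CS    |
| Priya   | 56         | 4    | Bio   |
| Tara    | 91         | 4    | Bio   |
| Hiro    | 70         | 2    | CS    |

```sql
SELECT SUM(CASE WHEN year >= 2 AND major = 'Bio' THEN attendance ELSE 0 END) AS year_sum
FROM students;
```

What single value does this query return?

398

student=Xiu: ✓ → 83
student=Ines: ✓ → 68
student=Sven: ✗
student=Kai: ✗
student=Diego: ✗
student=Vik: ✗
student=Carmen: ✗
student=Eve: ✗
student=Omar: ✓ → 100
student=Quinn: ✗
student=Priya: ✓ → 56
student=Tara: ✓ → 91
student=Hiro: ✗
year_sum = 83 + 68 + 100 + 56 + 91 = 398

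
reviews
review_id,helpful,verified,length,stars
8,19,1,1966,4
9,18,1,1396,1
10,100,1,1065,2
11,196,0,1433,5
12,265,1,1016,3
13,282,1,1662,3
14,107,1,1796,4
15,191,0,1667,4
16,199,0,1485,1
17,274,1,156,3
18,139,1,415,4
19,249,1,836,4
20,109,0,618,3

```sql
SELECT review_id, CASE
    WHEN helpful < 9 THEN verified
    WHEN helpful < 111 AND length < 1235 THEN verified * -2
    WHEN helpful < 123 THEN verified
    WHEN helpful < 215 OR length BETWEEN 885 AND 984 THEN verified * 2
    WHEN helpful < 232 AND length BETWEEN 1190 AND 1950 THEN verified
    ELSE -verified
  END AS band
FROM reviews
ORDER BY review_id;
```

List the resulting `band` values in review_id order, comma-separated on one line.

1, 1, -2, 0, -1, -1, 1, 0, 0, -1, 2, -1, 0

review_id=8: helpful < 123 → 1
review_id=9: helpful < 123 → 1
review_id=10: helpful < 111 AND length < 1235 → -2
review_id=11: helpful < 215 OR length BETWEEN 885 AND 984 → 0
review_id=12: ELSE → -1
review_id=13: ELSE → -1
review_id=14: helpful < 123 → 1
review_id=15: helpful < 215 OR length BETWEEN 885 AND 984 → 0
review_id=16: helpful < 215 OR length BETWEEN 885 AND 984 → 0
review_id=17: ELSE → -1
review_id=18: helpful < 215 OR length BETWEEN 885 AND 984 → 2
review_id=19: ELSE → -1
review_id=20: helpful < 111 AND length < 1235 → 0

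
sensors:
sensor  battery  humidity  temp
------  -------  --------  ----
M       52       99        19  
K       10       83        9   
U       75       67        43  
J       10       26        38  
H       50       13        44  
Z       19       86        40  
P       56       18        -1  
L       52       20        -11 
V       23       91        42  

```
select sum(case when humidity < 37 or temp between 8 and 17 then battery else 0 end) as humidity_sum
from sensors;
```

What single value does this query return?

178

sensor=M: ✗
sensor=K: ✓ → 10
sensor=U: ✗
sensor=J: ✓ → 10
sensor=H: ✓ → 50
sensor=Z: ✗
sensor=P: ✓ → 56
sensor=L: ✓ → 52
sensor=V: ✗
humidity_sum = 10 + 10 + 50 + 56 + 52 = 178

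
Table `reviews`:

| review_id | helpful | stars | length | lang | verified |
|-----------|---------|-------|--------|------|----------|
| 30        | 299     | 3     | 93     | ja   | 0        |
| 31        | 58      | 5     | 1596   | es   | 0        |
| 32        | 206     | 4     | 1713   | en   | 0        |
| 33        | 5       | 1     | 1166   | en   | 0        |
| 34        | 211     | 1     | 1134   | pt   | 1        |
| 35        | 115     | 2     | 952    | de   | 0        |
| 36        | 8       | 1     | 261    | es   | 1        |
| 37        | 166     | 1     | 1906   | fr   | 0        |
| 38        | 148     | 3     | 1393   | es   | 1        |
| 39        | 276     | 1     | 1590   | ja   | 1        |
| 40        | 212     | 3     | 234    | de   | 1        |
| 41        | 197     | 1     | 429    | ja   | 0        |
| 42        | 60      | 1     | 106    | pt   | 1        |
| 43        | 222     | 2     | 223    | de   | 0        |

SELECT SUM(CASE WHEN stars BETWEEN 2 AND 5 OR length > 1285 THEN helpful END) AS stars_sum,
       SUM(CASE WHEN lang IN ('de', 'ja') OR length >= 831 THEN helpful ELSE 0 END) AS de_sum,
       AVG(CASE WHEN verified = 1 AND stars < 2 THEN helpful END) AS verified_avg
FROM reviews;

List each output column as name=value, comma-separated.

[stars_sum: stars BETWEEN 2 AND 5 OR length > 1285]
review_id=30: ✓ → 299
review_id=31: ✓ → 58
review_id=32: ✓ → 206
review_id=33: ✗
review_id=34: ✗
review_id=35: ✓ → 115
review_id=36: ✗
review_id=37: ✓ → 166
review_id=38: ✓ → 148
review_id=39: ✓ → 276
review_id=40: ✓ → 212
review_id=41: ✗
review_id=42: ✗
review_id=43: ✓ → 222
stars_sum = 299 + 58 + 206 + 115 + 166 + 148 + 276 + 212 + 222 = 1702
—
[de_sum: lang IN ('de', 'ja') OR length >= 831]
review_id=30: ✓ → 299
review_id=31: ✓ → 58
review_id=32: ✓ → 206
review_id=33: ✓ → 5
review_id=34: ✓ → 211
review_id=35: ✓ → 115
review_id=36: ✗
review_id=37: ✓ → 166
review_id=38: ✓ → 148
review_id=39: ✓ → 276
review_id=40: ✓ → 212
review_id=41: ✓ → 197
review_id=42: ✗
review_id=43: ✓ → 222
de_sum = 299 + 58 + 206 + 5 + 211 + 115 + 166 + 148 + 276 + 212 + 197 + 222 = 2115
—
[verified_avg: verified = 1 AND stars < 2]
review_id=30: ✗
review_id=31: ✗
review_id=32: ✗
review_id=33: ✗
review_id=34: ✓ → 211
review_id=35: ✗
review_id=36: ✓ → 8
review_id=37: ✗
review_id=38: ✗
review_id=39: ✓ → 276
review_id=40: ✗
review_id=41: ✗
review_id=42: ✓ → 60
review_id=43: ✗
verified_avg = (211 + 8 + 276 + 60) / 4 = 138.75

stars_sum=1702, de_sum=2115, verified_avg=138.75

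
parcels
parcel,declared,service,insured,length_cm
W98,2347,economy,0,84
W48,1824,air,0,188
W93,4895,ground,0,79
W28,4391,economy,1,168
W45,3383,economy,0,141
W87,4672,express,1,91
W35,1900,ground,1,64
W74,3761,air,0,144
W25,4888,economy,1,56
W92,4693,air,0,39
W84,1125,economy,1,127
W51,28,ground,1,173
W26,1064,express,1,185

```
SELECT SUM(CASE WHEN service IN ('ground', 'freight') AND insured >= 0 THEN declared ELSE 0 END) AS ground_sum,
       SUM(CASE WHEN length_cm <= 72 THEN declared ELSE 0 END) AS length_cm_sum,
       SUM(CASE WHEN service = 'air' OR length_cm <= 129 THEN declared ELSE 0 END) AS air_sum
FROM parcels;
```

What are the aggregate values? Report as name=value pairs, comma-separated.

ground_sum=6823, length_cm_sum=11481, air_sum=30105

[ground_sum: service IN ('ground', 'freight') AND insured >= 0]
parcel=W98: ✗
parcel=W48: ✗
parcel=W93: ✓ → 4895
parcel=W28: ✗
parcel=W45: ✗
parcel=W87: ✗
parcel=W35: ✓ → 1900
parcel=W74: ✗
parcel=W25: ✗
parcel=W92: ✗
parcel=W84: ✗
parcel=W51: ✓ → 28
parcel=W26: ✗
ground_sum = 4895 + 1900 + 28 = 6823
—
[length_cm_sum: length_cm <= 72]
parcel=W98: ✗
parcel=W48: ✗
parcel=W93: ✗
parcel=W28: ✗
parcel=W45: ✗
parcel=W87: ✗
parcel=W35: ✓ → 1900
parcel=W74: ✗
parcel=W25: ✓ → 4888
parcel=W92: ✓ → 4693
parcel=W84: ✗
parcel=W51: ✗
parcel=W26: ✗
length_cm_sum = 1900 + 4888 + 4693 = 11481
—
[air_sum: service = 'air' OR length_cm <= 129]
parcel=W98: ✓ → 2347
parcel=W48: ✓ → 1824
parcel=W93: ✓ → 4895
parcel=W28: ✗
parcel=W45: ✗
parcel=W87: ✓ → 4672
parcel=W35: ✓ → 1900
parcel=W74: ✓ → 3761
parcel=W25: ✓ → 4888
parcel=W92: ✓ → 4693
parcel=W84: ✓ → 1125
parcel=W51: ✗
parcel=W26: ✗
air_sum = 2347 + 1824 + 4895 + 4672 + 1900 + 3761 + 4888 + 4693 + 1125 = 30105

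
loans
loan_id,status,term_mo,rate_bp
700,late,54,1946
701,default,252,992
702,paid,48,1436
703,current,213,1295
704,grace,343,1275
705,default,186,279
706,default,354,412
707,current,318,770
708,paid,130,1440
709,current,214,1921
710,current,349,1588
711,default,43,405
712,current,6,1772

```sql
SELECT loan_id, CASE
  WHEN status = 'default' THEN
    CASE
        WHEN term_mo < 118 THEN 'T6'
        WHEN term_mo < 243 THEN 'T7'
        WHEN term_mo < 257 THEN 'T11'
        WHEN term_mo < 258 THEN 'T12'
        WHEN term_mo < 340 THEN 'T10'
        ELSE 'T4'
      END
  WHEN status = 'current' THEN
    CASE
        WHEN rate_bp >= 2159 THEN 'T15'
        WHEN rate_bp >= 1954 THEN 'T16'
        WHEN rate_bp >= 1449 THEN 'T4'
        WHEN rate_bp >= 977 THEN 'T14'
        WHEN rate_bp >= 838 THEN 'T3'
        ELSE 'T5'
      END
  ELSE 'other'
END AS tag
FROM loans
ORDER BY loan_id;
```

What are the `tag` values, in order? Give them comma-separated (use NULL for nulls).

other, T11, other, T14, other, T7, T4, T5, other, T4, T4, T6, T4

loan_id=700: status='late' → outer ELSE → other
loan_id=701: status='default' → inner[term_mo < 257] → T11
loan_id=702: status='paid' → outer ELSE → other
loan_id=703: status='current' → inner[rate_bp >= 977] → T14
loan_id=704: status='grace' → outer ELSE → other
loan_id=705: status='default' → inner[term_mo < 243] → T7
loan_id=706: status='default' → inner[ELSE] → T4
loan_id=707: status='current' → inner[ELSE] → T5
loan_id=708: status='paid' → outer ELSE → other
loan_id=709: status='current' → inner[rate_bp >= 1449] → T4
loan_id=710: status='current' → inner[rate_bp >= 1449] → T4
loan_id=711: status='default' → inner[term_mo < 118] → T6
loan_id=712: status='current' → inner[rate_bp >= 1449] → T4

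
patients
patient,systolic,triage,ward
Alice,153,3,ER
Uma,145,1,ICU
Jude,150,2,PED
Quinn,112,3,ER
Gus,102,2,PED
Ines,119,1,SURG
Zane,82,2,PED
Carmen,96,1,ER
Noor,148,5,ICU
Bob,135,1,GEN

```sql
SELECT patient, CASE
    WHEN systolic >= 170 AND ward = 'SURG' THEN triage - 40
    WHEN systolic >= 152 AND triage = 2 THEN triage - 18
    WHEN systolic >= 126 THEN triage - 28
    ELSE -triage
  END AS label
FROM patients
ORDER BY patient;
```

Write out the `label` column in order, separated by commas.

-25, -27, -1, -2, -1, -26, -23, -3, -27, -2

patient=Alice: systolic >= 126 → -25
patient=Bob: systolic >= 126 → -27
patient=Carmen: ELSE → -1
patient=Gus: ELSE → -2
patient=Ines: ELSE → -1
patient=Jude: systolic >= 126 → -26
patient=Noor: systolic >= 126 → -23
patient=Quinn: ELSE → -3
patient=Uma: systolic >= 126 → -27
patient=Zane: ELSE → -2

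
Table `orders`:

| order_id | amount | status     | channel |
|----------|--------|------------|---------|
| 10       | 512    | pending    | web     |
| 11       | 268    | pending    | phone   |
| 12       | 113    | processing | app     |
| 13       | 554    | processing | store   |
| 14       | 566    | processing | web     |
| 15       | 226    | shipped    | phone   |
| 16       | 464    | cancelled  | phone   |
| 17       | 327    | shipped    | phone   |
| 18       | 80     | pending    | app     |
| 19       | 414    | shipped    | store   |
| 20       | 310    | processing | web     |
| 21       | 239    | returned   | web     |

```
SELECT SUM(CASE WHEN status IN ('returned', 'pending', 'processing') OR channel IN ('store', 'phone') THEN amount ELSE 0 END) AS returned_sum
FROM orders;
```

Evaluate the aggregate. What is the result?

4073

order_id=10: ✓ → 512
order_id=11: ✓ → 268
order_id=12: ✓ → 113
order_id=13: ✓ → 554
order_id=14: ✓ → 566
order_id=15: ✓ → 226
order_id=16: ✓ → 464
order_id=17: ✓ → 327
order_id=18: ✓ → 80
order_id=19: ✓ → 414
order_id=20: ✓ → 310
order_id=21: ✓ → 239
returned_sum = 512 + 268 + 113 + 554 + 566 + 226 + 464 + 327 + 80 + 414 + 310 + 239 = 4073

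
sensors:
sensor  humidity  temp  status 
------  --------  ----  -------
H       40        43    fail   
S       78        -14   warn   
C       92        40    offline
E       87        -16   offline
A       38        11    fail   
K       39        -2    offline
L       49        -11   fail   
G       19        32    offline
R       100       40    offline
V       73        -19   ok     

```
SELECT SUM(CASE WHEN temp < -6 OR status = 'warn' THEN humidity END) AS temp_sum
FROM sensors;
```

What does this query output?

sensor=H: ✗
sensor=S: ✓ → 78
sensor=C: ✗
sensor=E: ✓ → 87
sensor=A: ✗
sensor=K: ✗
sensor=L: ✓ → 49
sensor=G: ✗
sensor=R: ✗
sensor=V: ✓ → 73
temp_sum = 78 + 87 + 49 + 73 = 287

287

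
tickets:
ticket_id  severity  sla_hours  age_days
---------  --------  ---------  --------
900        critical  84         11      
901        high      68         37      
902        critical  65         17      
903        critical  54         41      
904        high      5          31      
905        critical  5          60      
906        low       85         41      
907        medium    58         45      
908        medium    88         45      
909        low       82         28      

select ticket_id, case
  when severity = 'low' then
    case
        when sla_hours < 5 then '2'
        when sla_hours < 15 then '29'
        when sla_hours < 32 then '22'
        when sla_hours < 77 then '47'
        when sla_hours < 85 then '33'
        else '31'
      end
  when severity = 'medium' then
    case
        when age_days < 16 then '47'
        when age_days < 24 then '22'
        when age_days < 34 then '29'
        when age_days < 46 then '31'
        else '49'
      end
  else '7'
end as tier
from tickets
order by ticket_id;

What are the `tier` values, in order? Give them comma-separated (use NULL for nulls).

7, 7, 7, 7, 7, 7, 31, 31, 31, 33

ticket_id=900: severity='critical' → outer ELSE → 7
ticket_id=901: severity='high' → outer ELSE → 7
ticket_id=902: severity='critical' → outer ELSE → 7
ticket_id=903: severity='critical' → outer ELSE → 7
ticket_id=904: severity='high' → outer ELSE → 7
ticket_id=905: severity='critical' → outer ELSE → 7
ticket_id=906: severity='low' → inner[ELSE] → 31
ticket_id=907: severity='medium' → inner[age_days < 46] → 31
ticket_id=908: severity='medium' → inner[age_days < 46] → 31
ticket_id=909: severity='low' → inner[sla_hours < 85] → 33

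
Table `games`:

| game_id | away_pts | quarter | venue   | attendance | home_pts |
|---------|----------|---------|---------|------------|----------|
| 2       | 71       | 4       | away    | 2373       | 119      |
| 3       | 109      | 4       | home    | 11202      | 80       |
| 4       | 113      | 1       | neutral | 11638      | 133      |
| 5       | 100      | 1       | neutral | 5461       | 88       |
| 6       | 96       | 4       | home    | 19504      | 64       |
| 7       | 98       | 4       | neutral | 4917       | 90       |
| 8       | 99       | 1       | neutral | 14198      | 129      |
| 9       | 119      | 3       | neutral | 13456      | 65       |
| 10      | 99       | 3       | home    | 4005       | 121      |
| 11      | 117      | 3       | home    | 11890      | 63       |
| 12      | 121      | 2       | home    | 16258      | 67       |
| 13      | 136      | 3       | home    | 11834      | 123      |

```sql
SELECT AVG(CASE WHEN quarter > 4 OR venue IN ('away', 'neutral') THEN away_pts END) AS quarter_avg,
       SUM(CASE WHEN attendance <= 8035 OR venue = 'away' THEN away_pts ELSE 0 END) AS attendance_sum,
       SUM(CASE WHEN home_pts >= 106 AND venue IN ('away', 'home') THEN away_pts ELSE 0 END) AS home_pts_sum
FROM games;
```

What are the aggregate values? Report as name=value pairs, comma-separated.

[quarter_avg: quarter > 4 OR venue IN ('away', 'neutral')]
game_id=2: ✓ → 71
game_id=3: ✗
game_id=4: ✓ → 113
game_id=5: ✓ → 100
game_id=6: ✗
game_id=7: ✓ → 98
game_id=8: ✓ → 99
game_id=9: ✓ → 119
game_id=10: ✗
game_id=11: ✗
game_id=12: ✗
game_id=13: ✗
quarter_avg = (71 + 113 + 100 + 98 + 99 + 119) / 6 = 100
—
[attendance_sum: attendance <= 8035 OR venue = 'away']
game_id=2: ✓ → 71
game_id=3: ✗
game_id=4: ✗
game_id=5: ✓ → 100
game_id=6: ✗
game_id=7: ✓ → 98
game_id=8: ✗
game_id=9: ✗
game_id=10: ✓ → 99
game_id=11: ✗
game_id=12: ✗
game_id=13: ✗
attendance_sum = 71 + 100 + 98 + 99 = 368
—
[home_pts_sum: home_pts >= 106 AND venue IN ('away', 'home')]
game_id=2: ✓ → 71
game_id=3: ✗
game_id=4: ✗
game_id=5: ✗
game_id=6: ✗
game_id=7: ✗
game_id=8: ✗
game_id=9: ✗
game_id=10: ✓ → 99
game_id=11: ✗
game_id=12: ✗
game_id=13: ✓ → 136
home_pts_sum = 71 + 99 + 136 = 306

quarter_avg=100, attendance_sum=368, home_pts_sum=306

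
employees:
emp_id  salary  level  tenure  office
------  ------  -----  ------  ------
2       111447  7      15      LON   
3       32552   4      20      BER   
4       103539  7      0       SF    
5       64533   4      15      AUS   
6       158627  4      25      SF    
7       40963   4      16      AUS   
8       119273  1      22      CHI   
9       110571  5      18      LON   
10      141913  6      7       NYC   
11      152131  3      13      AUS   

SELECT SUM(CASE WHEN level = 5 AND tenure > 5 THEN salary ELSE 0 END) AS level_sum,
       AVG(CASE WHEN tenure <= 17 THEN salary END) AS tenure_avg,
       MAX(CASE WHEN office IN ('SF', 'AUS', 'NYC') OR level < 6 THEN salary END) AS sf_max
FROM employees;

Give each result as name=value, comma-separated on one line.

level_sum=110571, tenure_avg=102421, sf_max=158627

[level_sum: level = 5 AND tenure > 5]
emp_id=2: ✗
emp_id=3: ✗
emp_id=4: ✗
emp_id=5: ✗
emp_id=6: ✗
emp_id=7: ✗
emp_id=8: ✗
emp_id=9: ✓ → 110571
emp_id=10: ✗
emp_id=11: ✗
level_sum = 110571
—
[tenure_avg: tenure <= 17]
emp_id=2: ✓ → 111447
emp_id=3: ✗
emp_id=4: ✓ → 103539
emp_id=5: ✓ → 64533
emp_id=6: ✗
emp_id=7: ✓ → 40963
emp_id=8: ✗
emp_id=9: ✗
emp_id=10: ✓ → 141913
emp_id=11: ✓ → 152131
tenure_avg = (111447 + 103539 + 64533 + 40963 + 141913 + 152131) / 6 = 102421
—
[sf_max: office IN ('SF', 'AUS', 'NYC') OR level < 6]
emp_id=2: ✗
emp_id=3: ✓ → 32552
emp_id=4: ✓ → 103539
emp_id=5: ✓ → 64533
emp_id=6: ✓ → 158627
emp_id=7: ✓ → 40963
emp_id=8: ✓ → 119273
emp_id=9: ✓ → 110571
emp_id=10: ✓ → 141913
emp_id=11: ✓ → 152131
sf_max = MAX(32552, 103539, 64533, 158627, 40963, 119273, 110571, 141913, 152131) = 158627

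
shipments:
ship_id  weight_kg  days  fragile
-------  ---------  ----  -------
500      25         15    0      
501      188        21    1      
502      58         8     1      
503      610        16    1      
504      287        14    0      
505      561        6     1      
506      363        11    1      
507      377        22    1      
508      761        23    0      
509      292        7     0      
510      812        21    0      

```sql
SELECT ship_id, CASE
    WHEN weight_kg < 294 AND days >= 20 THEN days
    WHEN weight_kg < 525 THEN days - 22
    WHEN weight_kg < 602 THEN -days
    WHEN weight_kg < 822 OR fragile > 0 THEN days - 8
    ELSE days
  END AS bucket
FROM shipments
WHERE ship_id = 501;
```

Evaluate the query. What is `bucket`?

ship_id = 501: weight_kg=188, days=21, fragile=1.
weight_kg < 294 AND days >= 20 → true → 21

21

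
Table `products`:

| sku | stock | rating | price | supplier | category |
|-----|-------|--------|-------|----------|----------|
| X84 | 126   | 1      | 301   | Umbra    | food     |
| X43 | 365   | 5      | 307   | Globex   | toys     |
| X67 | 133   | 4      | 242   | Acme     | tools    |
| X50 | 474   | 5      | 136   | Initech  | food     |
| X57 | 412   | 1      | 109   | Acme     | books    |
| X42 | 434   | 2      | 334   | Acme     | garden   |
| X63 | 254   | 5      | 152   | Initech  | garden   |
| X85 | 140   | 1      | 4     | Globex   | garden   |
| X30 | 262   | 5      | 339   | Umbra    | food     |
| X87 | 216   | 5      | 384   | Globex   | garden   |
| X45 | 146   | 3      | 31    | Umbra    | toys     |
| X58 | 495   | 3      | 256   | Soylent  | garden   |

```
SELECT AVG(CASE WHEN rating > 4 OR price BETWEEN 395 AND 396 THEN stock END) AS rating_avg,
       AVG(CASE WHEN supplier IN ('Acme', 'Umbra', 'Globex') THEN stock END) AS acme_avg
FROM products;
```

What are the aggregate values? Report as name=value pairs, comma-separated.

rating_avg=314.2, acme_avg=248.2222222222

[rating_avg: rating > 4 OR price BETWEEN 395 AND 396]
sku=X84: ✗
sku=X43: ✓ → 365
sku=X67: ✗
sku=X50: ✓ → 474
sku=X57: ✗
sku=X42: ✗
sku=X63: ✓ → 254
sku=X85: ✗
sku=X30: ✓ → 262
sku=X87: ✓ → 216
sku=X45: ✗
sku=X58: ✗
rating_avg = (365 + 474 + 254 + 262 + 216) / 5 = 314.2
—
[acme_avg: supplier IN ('Acme', 'Umbra', 'Globex')]
sku=X84: ✓ → 126
sku=X43: ✓ → 365
sku=X67: ✓ → 133
sku=X50: ✗
sku=X57: ✓ → 412
sku=X42: ✓ → 434
sku=X63: ✗
sku=X85: ✓ → 140
sku=X30: ✓ → 262
sku=X87: ✓ → 216
sku=X45: ✓ → 146
sku=X58: ✗
acme_avg = (126 + 365 + 133 + 412 + 434 + 140 + 262 + 216 + 146) / 9 = 248.2222222222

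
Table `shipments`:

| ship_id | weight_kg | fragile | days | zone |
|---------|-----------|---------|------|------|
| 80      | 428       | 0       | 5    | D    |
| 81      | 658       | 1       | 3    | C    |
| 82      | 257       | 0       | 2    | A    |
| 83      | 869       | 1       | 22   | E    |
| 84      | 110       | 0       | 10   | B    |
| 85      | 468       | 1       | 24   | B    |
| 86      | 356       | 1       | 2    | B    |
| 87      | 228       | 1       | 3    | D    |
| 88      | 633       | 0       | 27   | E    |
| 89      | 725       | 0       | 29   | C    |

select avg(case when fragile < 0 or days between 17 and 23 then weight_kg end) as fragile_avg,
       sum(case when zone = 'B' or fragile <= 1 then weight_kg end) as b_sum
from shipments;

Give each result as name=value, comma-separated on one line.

[fragile_avg: fragile < 0 or days between 17 and 23]
ship_id=80: ✗
ship_id=81: ✗
ship_id=82: ✗
ship_id=83: ✓ → 869
ship_id=84: ✗
ship_id=85: ✗
ship_id=86: ✗
ship_id=87: ✗
ship_id=88: ✗
ship_id=89: ✗
fragile_avg = 869
—
[b_sum: zone = 'B' or fragile <= 1]
ship_id=80: ✓ → 428
ship_id=81: ✓ → 658
ship_id=82: ✓ → 257
ship_id=83: ✓ → 869
ship_id=84: ✓ → 110
ship_id=85: ✓ → 468
ship_id=86: ✓ → 356
ship_id=87: ✓ → 228
ship_id=88: ✓ → 633
ship_id=89: ✓ → 725
b_sum = 428 + 658 + 257 + 869 + 110 + 468 + 356 + 228 + 633 + 725 = 4732

fragile_avg=869, b_sum=4732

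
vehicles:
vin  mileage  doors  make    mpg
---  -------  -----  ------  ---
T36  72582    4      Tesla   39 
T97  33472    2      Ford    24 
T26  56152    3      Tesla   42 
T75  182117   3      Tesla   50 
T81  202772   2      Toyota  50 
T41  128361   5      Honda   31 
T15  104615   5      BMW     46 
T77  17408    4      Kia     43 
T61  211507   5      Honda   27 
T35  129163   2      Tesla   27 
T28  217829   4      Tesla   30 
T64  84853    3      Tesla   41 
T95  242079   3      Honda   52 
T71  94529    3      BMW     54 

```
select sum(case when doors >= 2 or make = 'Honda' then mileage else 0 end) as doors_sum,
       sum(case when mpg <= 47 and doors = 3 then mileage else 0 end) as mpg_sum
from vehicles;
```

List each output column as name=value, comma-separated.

[doors_sum: doors >= 2 or make = 'Honda']
vin=T36: ✓ → 72582
vin=T97: ✓ → 33472
vin=T26: ✓ → 56152
vin=T75: ✓ → 182117
vin=T81: ✓ → 202772
vin=T41: ✓ → 128361
vin=T15: ✓ → 104615
vin=T77: ✓ → 17408
vin=T61: ✓ → 211507
vin=T35: ✓ → 129163
vin=T28: ✓ → 217829
vin=T64: ✓ → 84853
vin=T95: ✓ → 242079
vin=T71: ✓ → 94529
doors_sum = 72582 + 33472 + 56152 + 182117 + 202772 + 128361 + 104615 + 17408 + 211507 + 129163 + 217829 + 84853 + 242079 + 94529 = 1777439
—
[mpg_sum: mpg <= 47 and doors = 3]
vin=T36: ✗
vin=T97: ✗
vin=T26: ✓ → 56152
vin=T75: ✗
vin=T81: ✗
vin=T41: ✗
vin=T15: ✗
vin=T77: ✗
vin=T61: ✗
vin=T35: ✗
vin=T28: ✗
vin=T64: ✓ → 84853
vin=T95: ✗
vin=T71: ✗
mpg_sum = 56152 + 84853 = 141005

doors_sum=1777439, mpg_sum=141005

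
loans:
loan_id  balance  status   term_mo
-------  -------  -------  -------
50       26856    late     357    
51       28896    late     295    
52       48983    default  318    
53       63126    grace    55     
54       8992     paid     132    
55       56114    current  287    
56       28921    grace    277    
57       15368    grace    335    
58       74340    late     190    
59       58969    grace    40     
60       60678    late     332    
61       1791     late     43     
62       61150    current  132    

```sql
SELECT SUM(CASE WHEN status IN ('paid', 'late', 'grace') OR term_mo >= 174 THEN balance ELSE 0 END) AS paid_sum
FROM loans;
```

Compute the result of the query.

loan_id=50: ✓ → 26856
loan_id=51: ✓ → 28896
loan_id=52: ✓ → 48983
loan_id=53: ✓ → 63126
loan_id=54: ✓ → 8992
loan_id=55: ✓ → 56114
loan_id=56: ✓ → 28921
loan_id=57: ✓ → 15368
loan_id=58: ✓ → 74340
loan_id=59: ✓ → 58969
loan_id=60: ✓ → 60678
loan_id=61: ✓ → 1791
loan_id=62: ✗
paid_sum = 26856 + 28896 + 48983 + 63126 + 8992 + 56114 + 28921 + 15368 + 74340 + 58969 + 60678 + 1791 = 473034

473034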